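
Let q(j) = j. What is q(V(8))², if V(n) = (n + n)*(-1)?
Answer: 256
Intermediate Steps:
V(n) = -2*n (V(n) = (2*n)*(-1) = -2*n)
q(V(8))² = (-2*8)² = (-16)² = 256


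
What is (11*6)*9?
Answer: 594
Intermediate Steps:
(11*6)*9 = 66*9 = 594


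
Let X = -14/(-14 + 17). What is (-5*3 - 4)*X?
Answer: 266/3 ≈ 88.667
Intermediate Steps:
X = -14/3 ≈ -4.6667
(-5*3 - 4)*X = (-5*3 - 4)*(-14/3) = (-15 - 4)*(-14/3) = -19*(-14/3) = 266/3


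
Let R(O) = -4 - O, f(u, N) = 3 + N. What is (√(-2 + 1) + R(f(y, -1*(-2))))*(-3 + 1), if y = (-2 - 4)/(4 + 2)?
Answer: 18 - 2*I ≈ 18.0 - 2.0*I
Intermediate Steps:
y = -1 (y = -6/6 = -6*⅙ = -1)
(√(-2 + 1) + R(f(y, -1*(-2))))*(-3 + 1) = (√(-2 + 1) + (-4 - (3 - 1*(-2))))*(-3 + 1) = (√(-1) + (-4 - (3 + 2)))*(-2) = (I + (-4 - 1*5))*(-2) = (I + (-4 - 5))*(-2) = (I - 9)*(-2) = (-9 + I)*(-2) = 18 - 2*I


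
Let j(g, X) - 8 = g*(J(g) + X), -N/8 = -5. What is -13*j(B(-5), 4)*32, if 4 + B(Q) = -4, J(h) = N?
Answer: 143104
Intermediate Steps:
N = 40 (N = -8*(-5) = 40)
J(h) = 40
B(Q) = -8 (B(Q) = -4 - 4 = -8)
j(g, X) = 8 + g*(40 + X)
-13*j(B(-5), 4)*32 = -13*(8 + 40*(-8) + 4*(-8))*32 = -13*(8 - 320 - 32)*32 = -13*(-344)*32 = 4472*32 = 143104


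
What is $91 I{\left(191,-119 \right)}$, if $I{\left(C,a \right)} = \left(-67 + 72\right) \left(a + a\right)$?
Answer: $-108290$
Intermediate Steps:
$I{\left(C,a \right)} = 10 a$ ($I{\left(C,a \right)} = 5 \cdot 2 a = 10 a$)
$91 I{\left(191,-119 \right)} = 91 \cdot 10 \left(-119\right) = 91 \left(-1190\right) = -108290$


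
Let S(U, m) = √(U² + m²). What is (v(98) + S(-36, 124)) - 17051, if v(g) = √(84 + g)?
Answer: -17051 + √182 + 4*√1042 ≈ -16908.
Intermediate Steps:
(v(98) + S(-36, 124)) - 17051 = (√(84 + 98) + √((-36)² + 124²)) - 17051 = (√182 + √(1296 + 15376)) - 17051 = (√182 + √16672) - 17051 = (√182 + 4*√1042) - 17051 = -17051 + √182 + 4*√1042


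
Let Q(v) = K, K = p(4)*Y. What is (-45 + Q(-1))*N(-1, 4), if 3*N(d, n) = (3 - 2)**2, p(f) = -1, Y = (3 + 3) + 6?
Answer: -19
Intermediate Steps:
Y = 12 (Y = 6 + 6 = 12)
N(d, n) = 1/3 (N(d, n) = (3 - 2)**2/3 = (1/3)*1**2 = (1/3)*1 = 1/3)
K = -12 (K = -1*12 = -12)
Q(v) = -12
(-45 + Q(-1))*N(-1, 4) = (-45 - 12)*(1/3) = -57*1/3 = -19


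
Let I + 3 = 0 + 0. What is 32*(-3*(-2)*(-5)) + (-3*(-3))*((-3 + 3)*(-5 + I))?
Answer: -960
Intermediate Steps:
I = -3 (I = -3 + (0 + 0) = -3 + 0 = -3)
32*(-3*(-2)*(-5)) + (-3*(-3))*((-3 + 3)*(-5 + I)) = 32*(-3*(-2)*(-5)) + (-3*(-3))*((-3 + 3)*(-5 - 3)) = 32*(6*(-5)) + 9*(0*(-8)) = 32*(-30) + 9*0 = -960 + 0 = -960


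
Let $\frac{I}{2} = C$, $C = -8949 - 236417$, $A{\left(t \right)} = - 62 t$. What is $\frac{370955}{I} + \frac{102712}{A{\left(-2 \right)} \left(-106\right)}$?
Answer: $- \frac{6909987213}{806272676} \approx -8.5703$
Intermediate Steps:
$C = -245366$
$I = -490732$ ($I = 2 \left(-245366\right) = -490732$)
$\frac{370955}{I} + \frac{102712}{A{\left(-2 \right)} \left(-106\right)} = \frac{370955}{-490732} + \frac{102712}{\left(-62\right) \left(-2\right) \left(-106\right)} = 370955 \left(- \frac{1}{490732}\right) + \frac{102712}{124 \left(-106\right)} = - \frac{370955}{490732} + \frac{102712}{-13144} = - \frac{370955}{490732} + 102712 \left(- \frac{1}{13144}\right) = - \frac{370955}{490732} - \frac{12839}{1643} = - \frac{6909987213}{806272676}$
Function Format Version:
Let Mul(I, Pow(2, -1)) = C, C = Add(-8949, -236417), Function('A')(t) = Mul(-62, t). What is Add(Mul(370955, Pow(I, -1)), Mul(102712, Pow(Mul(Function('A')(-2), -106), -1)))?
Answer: Rational(-6909987213, 806272676) ≈ -8.5703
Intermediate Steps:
C = -245366
I = -490732 (I = Mul(2, -245366) = -490732)
Add(Mul(370955, Pow(I, -1)), Mul(102712, Pow(Mul(Function('A')(-2), -106), -1))) = Add(Mul(370955, Pow(-490732, -1)), Mul(102712, Pow(Mul(Mul(-62, -2), -106), -1))) = Add(Mul(370955, Rational(-1, 490732)), Mul(102712, Pow(Mul(124, -106), -1))) = Add(Rational(-370955, 490732), Mul(102712, Pow(-13144, -1))) = Add(Rational(-370955, 490732), Mul(102712, Rational(-1, 13144))) = Add(Rational(-370955, 490732), Rational(-12839, 1643)) = Rational(-6909987213, 806272676)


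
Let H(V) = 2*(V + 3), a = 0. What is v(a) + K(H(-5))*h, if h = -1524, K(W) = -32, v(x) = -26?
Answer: 48742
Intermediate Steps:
H(V) = 6 + 2*V (H(V) = 2*(3 + V) = 6 + 2*V)
v(a) + K(H(-5))*h = -26 - 32*(-1524) = -26 + 48768 = 48742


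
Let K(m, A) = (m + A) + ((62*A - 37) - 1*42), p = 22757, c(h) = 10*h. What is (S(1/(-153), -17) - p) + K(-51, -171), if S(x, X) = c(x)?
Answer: -5149990/153 ≈ -33660.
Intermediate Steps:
S(x, X) = 10*x
K(m, A) = -79 + m + 63*A (K(m, A) = (A + m) + ((-37 + 62*A) - 42) = (A + m) + (-79 + 62*A) = -79 + m + 63*A)
(S(1/(-153), -17) - p) + K(-51, -171) = (10/(-153) - 1*22757) + (-79 - 51 + 63*(-171)) = (10*(-1/153) - 22757) + (-79 - 51 - 10773) = (-10/153 - 22757) - 10903 = -3481831/153 - 10903 = -5149990/153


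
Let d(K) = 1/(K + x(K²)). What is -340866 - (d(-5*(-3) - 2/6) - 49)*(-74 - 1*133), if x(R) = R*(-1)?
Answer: -633222099/1804 ≈ -3.5101e+5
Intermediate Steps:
x(R) = -R
d(K) = 1/(K - K²)
-340866 - (d(-5*(-3) - 2/6) - 49)*(-74 - 1*133) = -340866 - (-1/((-5*(-3) - 2/6)*(-1 + (-5*(-3) - 2/6))) - 49)*(-74 - 1*133) = -340866 - (-1/((15 - 2*⅙)*(-1 + (15 - 2*⅙))) - 49)*(-74 - 133) = -340866 - (-1/((15 - ⅓)*(-1 + (15 - ⅓))) - 49)*(-207) = -340866 - (-1/(44/3*(-1 + 44/3)) - 49)*(-207) = -340866 - (-1*3/44/41/3 - 49)*(-207) = -340866 - (-1*3/44*3/41 - 49)*(-207) = -340866 - (-9/1804 - 49)*(-207) = -340866 - (-88405)*(-207)/1804 = -340866 - 1*18299835/1804 = -340866 - 18299835/1804 = -633222099/1804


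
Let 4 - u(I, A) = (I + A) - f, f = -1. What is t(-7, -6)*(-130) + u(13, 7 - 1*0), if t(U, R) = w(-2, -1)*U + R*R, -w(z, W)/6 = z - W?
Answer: 763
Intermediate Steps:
w(z, W) = -6*z + 6*W (w(z, W) = -6*(z - W) = -6*z + 6*W)
t(U, R) = R² + 6*U (t(U, R) = (-6*(-2) + 6*(-1))*U + R*R = (12 - 6)*U + R² = 6*U + R² = R² + 6*U)
u(I, A) = 3 - A - I (u(I, A) = 4 - ((I + A) - 1*(-1)) = 4 - ((A + I) + 1) = 4 - (1 + A + I) = 4 + (-1 - A - I) = 3 - A - I)
t(-7, -6)*(-130) + u(13, 7 - 1*0) = ((-6)² + 6*(-7))*(-130) + (3 - (7 - 1*0) - 1*13) = (36 - 42)*(-130) + (3 - (7 + 0) - 13) = -6*(-130) + (3 - 1*7 - 13) = 780 + (3 - 7 - 13) = 780 - 17 = 763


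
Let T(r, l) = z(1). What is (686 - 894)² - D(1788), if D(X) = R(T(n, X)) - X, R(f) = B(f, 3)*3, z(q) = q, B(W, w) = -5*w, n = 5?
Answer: 45097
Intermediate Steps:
T(r, l) = 1
R(f) = -45 (R(f) = -5*3*3 = -15*3 = -45)
D(X) = -45 - X
(686 - 894)² - D(1788) = (686 - 894)² - (-45 - 1*1788) = (-208)² - (-45 - 1788) = 43264 - 1*(-1833) = 43264 + 1833 = 45097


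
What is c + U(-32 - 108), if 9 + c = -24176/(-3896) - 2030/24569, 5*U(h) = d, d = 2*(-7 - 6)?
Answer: -483227773/59825515 ≈ -8.0773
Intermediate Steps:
d = -26 (d = 2*(-13) = -26)
U(h) = -26/5 (U(h) = (⅕)*(-26) = -26/5)
c = -34427019/11965103 (c = -9 + (-24176/(-3896) - 2030/24569) = -9 + (-24176*(-1/3896) - 2030*1/24569) = -9 + (3022/487 - 2030/24569) = -9 + 73258908/11965103 = -34427019/11965103 ≈ -2.8773)
c + U(-32 - 108) = -34427019/11965103 - 26/5 = -483227773/59825515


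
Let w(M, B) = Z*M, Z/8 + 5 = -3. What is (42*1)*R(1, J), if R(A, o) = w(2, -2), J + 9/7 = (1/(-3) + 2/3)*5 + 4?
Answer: -5376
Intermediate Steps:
Z = -64 (Z = -40 + 8*(-3) = -40 - 24 = -64)
J = 92/21 (J = -9/7 + ((1/(-3) + 2/3)*5 + 4) = -9/7 + ((1*(-⅓) + 2*(⅓))*5 + 4) = -9/7 + ((-⅓ + ⅔)*5 + 4) = -9/7 + ((⅓)*5 + 4) = -9/7 + (5/3 + 4) = -9/7 + 17/3 = 92/21 ≈ 4.3810)
w(M, B) = -64*M
R(A, o) = -128 (R(A, o) = -64*2 = -128)
(42*1)*R(1, J) = (42*1)*(-128) = 42*(-128) = -5376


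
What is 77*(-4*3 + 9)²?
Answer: 693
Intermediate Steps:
77*(-4*3 + 9)² = 77*(-12 + 9)² = 77*(-3)² = 77*9 = 693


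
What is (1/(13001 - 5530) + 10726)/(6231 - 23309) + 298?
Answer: 37941607977/127589738 ≈ 297.37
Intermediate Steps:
(1/(13001 - 5530) + 10726)/(6231 - 23309) + 298 = (1/7471 + 10726)/(-17078) + 298 = (1/7471 + 10726)*(-1/17078) + 298 = (80133947/7471)*(-1/17078) + 298 = -80133947/127589738 + 298 = 37941607977/127589738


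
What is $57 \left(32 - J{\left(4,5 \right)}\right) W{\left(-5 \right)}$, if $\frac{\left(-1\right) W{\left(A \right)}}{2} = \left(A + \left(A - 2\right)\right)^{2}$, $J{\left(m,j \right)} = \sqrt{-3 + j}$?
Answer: $-525312 + 16416 \sqrt{2} \approx -5.021 \cdot 10^{5}$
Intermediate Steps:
$W{\left(A \right)} = - 2 \left(-2 + 2 A\right)^{2}$ ($W{\left(A \right)} = - 2 \left(A + \left(A - 2\right)\right)^{2} = - 2 \left(A + \left(-2 + A\right)\right)^{2} = - 2 \left(-2 + 2 A\right)^{2}$)
$57 \left(32 - J{\left(4,5 \right)}\right) W{\left(-5 \right)} = 57 \left(32 - \sqrt{-3 + 5}\right) \left(- 8 \left(-1 - 5\right)^{2}\right) = 57 \left(32 - \sqrt{2}\right) \left(- 8 \left(-6\right)^{2}\right) = \left(1824 - 57 \sqrt{2}\right) \left(\left(-8\right) 36\right) = \left(1824 - 57 \sqrt{2}\right) \left(-288\right) = -525312 + 16416 \sqrt{2}$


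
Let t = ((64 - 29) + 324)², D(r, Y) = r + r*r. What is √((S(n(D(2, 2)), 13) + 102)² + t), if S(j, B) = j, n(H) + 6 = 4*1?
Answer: √138881 ≈ 372.67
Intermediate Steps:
D(r, Y) = r + r²
n(H) = -2 (n(H) = -6 + 4*1 = -6 + 4 = -2)
t = 128881 (t = (35 + 324)² = 359² = 128881)
√((S(n(D(2, 2)), 13) + 102)² + t) = √((-2 + 102)² + 128881) = √(100² + 128881) = √(10000 + 128881) = √138881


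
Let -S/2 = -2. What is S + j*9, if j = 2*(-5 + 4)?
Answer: -14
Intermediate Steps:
S = 4 (S = -2*(-2) = 4)
j = -2 (j = 2*(-1) = -2)
S + j*9 = 4 - 2*9 = 4 - 18 = -14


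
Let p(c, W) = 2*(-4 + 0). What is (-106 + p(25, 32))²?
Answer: 12996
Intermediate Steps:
p(c, W) = -8 (p(c, W) = 2*(-4) = -8)
(-106 + p(25, 32))² = (-106 - 8)² = (-114)² = 12996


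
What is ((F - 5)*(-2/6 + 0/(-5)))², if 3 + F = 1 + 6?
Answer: ⅑ ≈ 0.11111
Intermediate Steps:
F = 4 (F = -3 + (1 + 6) = -3 + 7 = 4)
((F - 5)*(-2/6 + 0/(-5)))² = ((4 - 5)*(-2/6 + 0/(-5)))² = (-(-2*⅙ + 0*(-⅕)))² = (-(-⅓ + 0))² = (-1*(-⅓))² = (⅓)² = ⅑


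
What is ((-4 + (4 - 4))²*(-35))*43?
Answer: -24080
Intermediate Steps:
((-4 + (4 - 4))²*(-35))*43 = ((-4 + 0)²*(-35))*43 = ((-4)²*(-35))*43 = (16*(-35))*43 = -560*43 = -24080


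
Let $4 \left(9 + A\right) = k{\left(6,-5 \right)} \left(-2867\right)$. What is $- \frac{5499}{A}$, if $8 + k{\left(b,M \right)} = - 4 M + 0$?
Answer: $\frac{1833}{2870} \approx 0.63868$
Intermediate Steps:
$k{\left(b,M \right)} = -8 - 4 M$ ($k{\left(b,M \right)} = -8 + \left(- 4 M + 0\right) = -8 - 4 M$)
$A = -8610$ ($A = -9 + \frac{\left(-8 - -20\right) \left(-2867\right)}{4} = -9 + \frac{\left(-8 + 20\right) \left(-2867\right)}{4} = -9 + \frac{12 \left(-2867\right)}{4} = -9 + \frac{1}{4} \left(-34404\right) = -9 - 8601 = -8610$)
$- \frac{5499}{A} = - \frac{5499}{-8610} = \left(-5499\right) \left(- \frac{1}{8610}\right) = \frac{1833}{2870}$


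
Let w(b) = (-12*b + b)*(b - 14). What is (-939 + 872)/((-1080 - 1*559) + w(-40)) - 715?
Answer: -18160218/25399 ≈ -715.00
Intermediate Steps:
w(b) = -11*b*(-14 + b) (w(b) = (-11*b)*(-14 + b) = -11*b*(-14 + b))
(-939 + 872)/((-1080 - 1*559) + w(-40)) - 715 = (-939 + 872)/((-1080 - 1*559) + 11*(-40)*(14 - 1*(-40))) - 715 = -67/((-1080 - 559) + 11*(-40)*(14 + 40)) - 715 = -67/(-1639 + 11*(-40)*54) - 715 = -67/(-1639 - 23760) - 715 = -67/(-25399) - 715 = -67*(-1/25399) - 715 = 67/25399 - 715 = -18160218/25399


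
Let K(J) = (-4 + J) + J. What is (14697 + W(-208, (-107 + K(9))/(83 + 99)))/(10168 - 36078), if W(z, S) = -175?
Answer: -7261/12955 ≈ -0.56048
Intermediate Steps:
K(J) = -4 + 2*J
(14697 + W(-208, (-107 + K(9))/(83 + 99)))/(10168 - 36078) = (14697 - 175)/(10168 - 36078) = 14522/(-25910) = 14522*(-1/25910) = -7261/12955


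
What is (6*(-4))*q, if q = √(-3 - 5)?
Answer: -48*I*√2 ≈ -67.882*I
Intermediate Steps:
q = 2*I*√2 (q = √(-8) = 2*I*√2 ≈ 2.8284*I)
(6*(-4))*q = (6*(-4))*(2*I*√2) = -48*I*√2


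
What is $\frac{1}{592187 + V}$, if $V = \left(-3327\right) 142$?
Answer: $\frac{1}{119753} \approx 8.3505 \cdot 10^{-6}$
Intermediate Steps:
$V = -472434$
$\frac{1}{592187 + V} = \frac{1}{592187 - 472434} = \frac{1}{119753}$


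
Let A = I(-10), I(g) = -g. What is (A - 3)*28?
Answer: 196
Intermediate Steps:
A = 10 (A = -1*(-10) = 10)
(A - 3)*28 = (10 - 3)*28 = 7*28 = 196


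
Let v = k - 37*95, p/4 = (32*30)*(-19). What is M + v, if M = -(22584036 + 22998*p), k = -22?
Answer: 1655346507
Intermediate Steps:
p = -72960 (p = 4*((32*30)*(-19)) = 4*(960*(-19)) = 4*(-18240) = -72960)
v = -3537 (v = -22 - 37*95 = -22 - 3515 = -3537)
M = 1655350044 (M = -22998/(1/(982 - 72960)) = -22998/(1/(-71978)) = -22998/(-1/71978) = -22998*(-71978) = 1655350044)
M + v = 1655350044 - 3537 = 1655346507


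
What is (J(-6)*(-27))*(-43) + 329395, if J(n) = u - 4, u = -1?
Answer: 323590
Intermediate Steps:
J(n) = -5 (J(n) = -1 - 4 = -5)
(J(-6)*(-27))*(-43) + 329395 = -5*(-27)*(-43) + 329395 = 135*(-43) + 329395 = -5805 + 329395 = 323590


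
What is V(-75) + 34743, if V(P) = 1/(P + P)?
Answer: 5211449/150 ≈ 34743.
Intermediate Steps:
V(P) = 1/(2*P)
V(-75) + 34743 = (½)/(-75) + 34743 = (½)*(-1/75) + 34743 = -1/150 + 34743 = 5211449/150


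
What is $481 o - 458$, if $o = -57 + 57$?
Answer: $-458$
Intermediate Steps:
$o = 0$
$481 o - 458 = 481 \cdot 0 - 458 = 0 - 458 = -458$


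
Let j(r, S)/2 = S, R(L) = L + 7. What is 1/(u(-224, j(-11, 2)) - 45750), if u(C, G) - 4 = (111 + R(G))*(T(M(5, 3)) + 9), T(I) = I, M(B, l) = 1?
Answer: -1/44526 ≈ -2.2459e-5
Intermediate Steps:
R(L) = 7 + L
j(r, S) = 2*S
u(C, G) = 1184 + 10*G (u(C, G) = 4 + (111 + (7 + G))*(1 + 9) = 4 + (118 + G)*10 = 4 + (1180 + 10*G) = 1184 + 10*G)
1/(u(-224, j(-11, 2)) - 45750) = 1/((1184 + 10*(2*2)) - 45750) = 1/((1184 + 10*4) - 45750) = 1/((1184 + 40) - 45750) = 1/(1224 - 45750) = 1/(-44526) = -1/44526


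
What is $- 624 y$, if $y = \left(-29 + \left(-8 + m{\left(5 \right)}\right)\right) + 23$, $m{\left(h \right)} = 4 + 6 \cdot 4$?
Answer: $-8736$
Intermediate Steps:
$m{\left(h \right)} = 28$ ($m{\left(h \right)} = 4 + 24 = 28$)
$y = 14$ ($y = \left(-29 + \left(-8 + 28\right)\right) + 23 = \left(-29 + 20\right) + 23 = -9 + 23 = 14$)
$- 624 y = \left(-624\right) 14 = -8736$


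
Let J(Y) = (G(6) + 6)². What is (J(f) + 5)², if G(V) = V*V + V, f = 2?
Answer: 5331481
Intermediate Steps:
G(V) = V + V² (G(V) = V² + V = V + V²)
J(Y) = 2304 (J(Y) = (6*(1 + 6) + 6)² = (6*7 + 6)² = (42 + 6)² = 48² = 2304)
(J(f) + 5)² = (2304 + 5)² = 2309² = 5331481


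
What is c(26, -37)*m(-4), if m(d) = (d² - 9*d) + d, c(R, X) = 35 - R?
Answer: 432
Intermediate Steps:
m(d) = d² - 8*d
c(26, -37)*m(-4) = (35 - 1*26)*(-4*(-8 - 4)) = (35 - 26)*(-4*(-12)) = 9*48 = 432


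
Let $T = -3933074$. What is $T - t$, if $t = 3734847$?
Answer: $-7667921$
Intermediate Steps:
$T - t = -3933074 - 3734847 = -7667921$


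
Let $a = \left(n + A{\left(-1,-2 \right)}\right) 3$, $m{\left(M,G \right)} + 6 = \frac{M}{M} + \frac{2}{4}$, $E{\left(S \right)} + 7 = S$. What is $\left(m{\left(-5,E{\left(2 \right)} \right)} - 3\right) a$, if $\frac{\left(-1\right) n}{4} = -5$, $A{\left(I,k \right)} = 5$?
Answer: $- \frac{1125}{2} \approx -562.5$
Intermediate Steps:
$E{\left(S \right)} = -7 + S$
$m{\left(M,G \right)} = - \frac{9}{2}$ ($m{\left(M,G \right)} = -6 + \left(\frac{M}{M} + \frac{2}{4}\right) = -6 + \left(1 + 2 \cdot \frac{1}{4}\right) = -6 + \left(1 + \frac{1}{2}\right) = -6 + \frac{3}{2} = - \frac{9}{2}$)
$n = 20$ ($n = \left(-4\right) \left(-5\right) = 20$)
$a = 75$ ($a = \left(20 + 5\right) 3 = 25 \cdot 3 = 75$)
$\left(m{\left(-5,E{\left(2 \right)} \right)} - 3\right) a = \left(- \frac{9}{2} - 3\right) 75 = \left(- \frac{15}{2}\right) 75 = - \frac{1125}{2}$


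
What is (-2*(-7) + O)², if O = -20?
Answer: 36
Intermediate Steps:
(-2*(-7) + O)² = (-2*(-7) - 20)² = (14 - 20)² = (-6)² = 36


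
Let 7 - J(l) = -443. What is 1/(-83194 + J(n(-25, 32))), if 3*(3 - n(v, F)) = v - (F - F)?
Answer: -1/82744 ≈ -1.2085e-5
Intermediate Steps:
n(v, F) = 3 - v/3 (n(v, F) = 3 - (v - (F - F))/3 = 3 - (v - 1*0)/3 = 3 - (v + 0)/3 = 3 - v/3)
J(l) = 450 (J(l) = 7 - 1*(-443) = 7 + 443 = 450)
1/(-83194 + J(n(-25, 32))) = 1/(-83194 + 450) = 1/(-82744) = -1/82744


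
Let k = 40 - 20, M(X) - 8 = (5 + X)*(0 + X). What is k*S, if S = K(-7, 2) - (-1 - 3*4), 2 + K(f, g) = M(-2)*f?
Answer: -60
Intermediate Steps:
M(X) = 8 + X*(5 + X) (M(X) = 8 + (5 + X)*(0 + X) = 8 + (5 + X)*X = 8 + X*(5 + X))
K(f, g) = -2 + 2*f (K(f, g) = -2 + (8 + (-2)**2 + 5*(-2))*f = -2 + (8 + 4 - 10)*f = -2 + 2*f)
S = -3 (S = (-2 + 2*(-7)) - (-1 - 3*4) = (-2 - 14) - (-1 - 12) = -16 - 1*(-13) = -16 + 13 = -3)
k = 20
k*S = 20*(-3) = -60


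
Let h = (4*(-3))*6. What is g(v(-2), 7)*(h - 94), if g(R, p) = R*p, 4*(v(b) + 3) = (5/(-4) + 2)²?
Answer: 106323/32 ≈ 3322.6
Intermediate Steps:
v(b) = -183/64 (v(b) = -3 + (5/(-4) + 2)²/4 = -3 + (5*(-¼) + 2)²/4 = -3 + (-5/4 + 2)²/4 = -3 + (¾)²/4 = -3 + (¼)*(9/16) = -3 + 9/64 = -183/64)
h = -72 (h = -12*6 = -72)
g(v(-2), 7)*(h - 94) = (-183/64*7)*(-72 - 94) = -1281/64*(-166) = 106323/32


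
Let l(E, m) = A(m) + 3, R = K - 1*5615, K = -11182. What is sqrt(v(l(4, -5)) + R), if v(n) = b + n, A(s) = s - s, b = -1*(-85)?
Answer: 7*I*sqrt(341) ≈ 129.26*I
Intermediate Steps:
b = 85
A(s) = 0
R = -16797 (R = -11182 - 1*5615 = -11182 - 5615 = -16797)
l(E, m) = 3 (l(E, m) = 0 + 3 = 3)
v(n) = 85 + n
sqrt(v(l(4, -5)) + R) = sqrt((85 + 3) - 16797) = sqrt(88 - 16797) = sqrt(-16709) = 7*I*sqrt(341)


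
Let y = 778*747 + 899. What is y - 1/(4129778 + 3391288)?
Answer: 4377749281289/7521066 ≈ 5.8207e+5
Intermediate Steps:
y = 582065 (y = 581166 + 899 = 582065)
y - 1/(4129778 + 3391288) = 582065 - 1/(4129778 + 3391288) = 582065 - 1/7521066 = 4377749281289/7521066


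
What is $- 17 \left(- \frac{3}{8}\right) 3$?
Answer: $\frac{153}{8} \approx 19.125$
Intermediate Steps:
$- 17 \left(- \frac{3}{8}\right) 3 = - 17 \left(\left(-3\right) \frac{1}{8}\right) 3 = \left(-17\right) \left(- \frac{3}{8}\right) 3 = \frac{51}{8} \cdot 3 = \frac{153}{8}$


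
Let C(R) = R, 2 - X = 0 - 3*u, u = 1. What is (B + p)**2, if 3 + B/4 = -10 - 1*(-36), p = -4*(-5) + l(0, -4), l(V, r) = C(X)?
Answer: 13689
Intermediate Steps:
X = 5 (X = 2 - (0 - 3*1) = 2 - (0 - 3) = 2 - 1*(-3) = 2 + 3 = 5)
l(V, r) = 5
p = 25 (p = -4*(-5) + 5 = 20 + 5 = 25)
B = 92 (B = -12 + 4*(-10 - 1*(-36)) = -12 + 4*(-10 + 36) = -12 + 4*26 = -12 + 104 = 92)
(B + p)**2 = (92 + 25)**2 = 117**2 = 13689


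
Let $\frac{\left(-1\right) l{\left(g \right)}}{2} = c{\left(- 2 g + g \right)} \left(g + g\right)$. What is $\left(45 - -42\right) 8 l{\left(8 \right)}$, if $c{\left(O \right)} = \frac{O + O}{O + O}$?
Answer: $-22272$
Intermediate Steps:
$c{\left(O \right)} = 1$ ($c{\left(O \right)} = \frac{2 O}{2 O} = 2 O \frac{1}{2 O} = 1$)
$l{\left(g \right)} = - 4 g$ ($l{\left(g \right)} = - 2 \cdot 1 \left(g + g\right) = - 2 \cdot 1 \cdot 2 g = - 2 \cdot 2 g = - 4 g$)
$\left(45 - -42\right) 8 l{\left(8 \right)} = \left(45 - -42\right) 8 \left(\left(-4\right) 8\right) = \left(45 + 42\right) 8 \left(-32\right) = 87 \cdot 8 \left(-32\right) = 696 \left(-32\right) = -22272$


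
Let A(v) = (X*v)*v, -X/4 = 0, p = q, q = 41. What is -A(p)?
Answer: 0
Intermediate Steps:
p = 41
X = 0 (X = -4*0 = 0)
A(v) = 0 (A(v) = (0*v)*v = 0*v = 0)
-A(p) = -1*0 = 0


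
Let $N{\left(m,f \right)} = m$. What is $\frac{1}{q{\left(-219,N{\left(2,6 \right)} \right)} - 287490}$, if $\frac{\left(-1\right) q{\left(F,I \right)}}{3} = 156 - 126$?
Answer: $- \frac{1}{287580} \approx -3.4773 \cdot 10^{-6}$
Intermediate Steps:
$q{\left(F,I \right)} = -90$ ($q{\left(F,I \right)} = - 3 \left(156 - 126\right) = \left(-3\right) 30 = -90$)
$\frac{1}{q{\left(-219,N{\left(2,6 \right)} \right)} - 287490} = \frac{1}{-90 - 287490} = \frac{1}{-287580} = - \frac{1}{287580}$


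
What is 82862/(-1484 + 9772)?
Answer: 41431/4144 ≈ 9.9978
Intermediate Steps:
82862/(-1484 + 9772) = 82862/8288 = 82862*(1/8288) = 41431/4144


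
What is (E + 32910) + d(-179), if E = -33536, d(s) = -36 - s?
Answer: -483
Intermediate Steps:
(E + 32910) + d(-179) = (-33536 + 32910) + (-36 - 1*(-179)) = -626 + (-36 + 179) = -626 + 143 = -483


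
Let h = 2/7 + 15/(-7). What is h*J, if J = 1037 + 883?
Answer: -24960/7 ≈ -3565.7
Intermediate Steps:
J = 1920
h = -13/7 (h = 2*(1/7) + 15*(-1/7) = 2/7 - 15/7 = -13/7 ≈ -1.8571)
h*J = -13/7*1920 = -24960/7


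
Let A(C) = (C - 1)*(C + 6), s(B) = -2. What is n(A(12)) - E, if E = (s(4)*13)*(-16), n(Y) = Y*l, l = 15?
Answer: 2554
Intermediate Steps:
A(C) = (-1 + C)*(6 + C)
n(Y) = 15*Y (n(Y) = Y*15 = 15*Y)
E = 416 (E = -2*13*(-16) = -26*(-16) = 416)
n(A(12)) - E = 15*(-6 + 12² + 5*12) - 1*416 = 15*(-6 + 144 + 60) - 416 = 15*198 - 416 = 2970 - 416 = 2554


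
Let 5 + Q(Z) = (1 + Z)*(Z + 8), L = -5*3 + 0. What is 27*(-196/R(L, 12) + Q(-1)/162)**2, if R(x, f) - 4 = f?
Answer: 15832441/3888 ≈ 4072.1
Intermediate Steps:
L = -15 (L = -15 + 0 = -15)
Q(Z) = -5 + (1 + Z)*(8 + Z) (Q(Z) = -5 + (1 + Z)*(Z + 8) = -5 + (1 + Z)*(8 + Z))
R(x, f) = 4 + f
27*(-196/R(L, 12) + Q(-1)/162)**2 = 27*(-196/(4 + 12) + (3 + (-1)**2 + 9*(-1))/162)**2 = 27*(-196/16 + (3 + 1 - 9)*(1/162))**2 = 27*(-196*1/16 - 5*1/162)**2 = 27*(-49/4 - 5/162)**2 = 27*(-3979/324)**2 = 27*(15832441/104976) = 15832441/3888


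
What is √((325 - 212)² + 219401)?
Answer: √232170 ≈ 481.84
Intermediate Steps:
√((325 - 212)² + 219401) = √(113² + 219401) = √(12769 + 219401) = √232170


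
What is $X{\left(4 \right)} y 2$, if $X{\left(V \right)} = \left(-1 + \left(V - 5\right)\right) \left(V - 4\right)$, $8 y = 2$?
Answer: $0$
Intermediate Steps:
$y = \frac{1}{4}$ ($y = \frac{1}{8} \cdot 2 = \frac{1}{4} \approx 0.25$)
$X{\left(V \right)} = \left(-6 + V\right) \left(-4 + V\right)$ ($X{\left(V \right)} = \left(-1 + \left(-5 + V\right)\right) \left(-4 + V\right) = \left(-6 + V\right) \left(-4 + V\right)$)
$X{\left(4 \right)} y 2 = \left(24 + 4^{2} - 40\right) \frac{1}{4} \cdot 2 = \left(24 + 16 - 40\right) \frac{1}{4} \cdot 2 = 0 \cdot \frac{1}{4} \cdot 2 = 0 \cdot 2 = 0$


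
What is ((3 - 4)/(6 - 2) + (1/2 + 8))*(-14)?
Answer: -231/2 ≈ -115.50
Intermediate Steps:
((3 - 4)/(6 - 2) + (1/2 + 8))*(-14) = (-1/4 + (½ + 8))*(-14) = (-1*¼ + 17/2)*(-14) = (-¼ + 17/2)*(-14) = (33/4)*(-14) = -231/2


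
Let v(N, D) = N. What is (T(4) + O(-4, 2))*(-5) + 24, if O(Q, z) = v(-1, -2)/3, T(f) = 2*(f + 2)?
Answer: -103/3 ≈ -34.333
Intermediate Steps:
T(f) = 4 + 2*f (T(f) = 2*(2 + f) = 4 + 2*f)
O(Q, z) = -1/3
(T(4) + O(-4, 2))*(-5) + 24 = ((4 + 2*4) - 1/3)*(-5) + 24 = ((4 + 8) - 1/3)*(-5) + 24 = (12 - 1/3)*(-5) + 24 = (35/3)*(-5) + 24 = -175/3 + 24 = -103/3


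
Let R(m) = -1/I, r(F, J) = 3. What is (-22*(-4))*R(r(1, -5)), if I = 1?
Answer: -88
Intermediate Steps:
R(m) = -1 (R(m) = -1/1 = -1*1 = -1)
(-22*(-4))*R(r(1, -5)) = -22*(-4)*(-1) = 88*(-1) = -88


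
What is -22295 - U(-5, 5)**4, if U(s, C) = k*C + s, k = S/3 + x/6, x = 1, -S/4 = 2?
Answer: -1857345/16 ≈ -1.1608e+5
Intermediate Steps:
S = -8 (S = -4*2 = -8)
k = -5/2 (k = -8/3 + 1/6 = -5/2 ≈ -2.5000)
U(s, C) = s - 5*C/2 (U(s, C) = -5*C/2 + s = s - 5*C/2)
-22295 - U(-5, 5)**4 = -22295 - (-5 - 5/2*5)**4 = -22295 - (-5 - 25/2)**4 = -22295 - (-35/2)**4 = -22295 - 1*1500625/16 = -22295 - 1500625/16 = -1857345/16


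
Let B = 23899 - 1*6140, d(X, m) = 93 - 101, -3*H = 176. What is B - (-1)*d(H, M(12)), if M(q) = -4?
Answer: 17751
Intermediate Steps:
H = -176/3 (H = -1/3*176 = -176/3 ≈ -58.667)
d(X, m) = -8
B = 17759 (B = 23899 - 6140 = 17759)
B - (-1)*d(H, M(12)) = 17759 - (-1)*(-8) = 17759 - 1*8 = 17759 - 8 = 17751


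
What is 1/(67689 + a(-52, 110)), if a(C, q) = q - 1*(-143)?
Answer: 1/67942 ≈ 1.4718e-5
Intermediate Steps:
a(C, q) = 143 + q (a(C, q) = q + 143 = 143 + q)
1/(67689 + a(-52, 110)) = 1/(67689 + (143 + 110)) = 1/(67689 + 253) = 1/67942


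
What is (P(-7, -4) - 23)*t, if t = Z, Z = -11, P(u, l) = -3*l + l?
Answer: 165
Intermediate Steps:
P(u, l) = -2*l
t = -11
(P(-7, -4) - 23)*t = (-2*(-4) - 23)*(-11) = (8 - 23)*(-11) = -15*(-11) = 165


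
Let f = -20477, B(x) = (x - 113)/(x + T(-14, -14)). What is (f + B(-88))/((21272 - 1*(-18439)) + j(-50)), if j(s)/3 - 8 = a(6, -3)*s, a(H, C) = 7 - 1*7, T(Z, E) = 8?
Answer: -1637959/3178800 ≈ -0.51528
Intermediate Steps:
B(x) = (-113 + x)/(8 + x) (B(x) = (x - 113)/(x + 8) = (-113 + x)/(8 + x))
a(H, C) = 0 (a(H, C) = 7 - 7 = 0)
j(s) = 24 (j(s) = 24 + 3*(0*s) = 24 + 3*0 = 24 + 0 = 24)
(f + B(-88))/((21272 - 1*(-18439)) + j(-50)) = (-20477 + (-113 - 88)/(8 - 88))/((21272 - 1*(-18439)) + 24) = (-20477 - 201/(-80))/((21272 + 18439) + 24) = (-20477 - 1/80*(-201))/(39711 + 24) = (-20477 + 201/80)/39735 = -1637959/80*1/39735 = -1637959/3178800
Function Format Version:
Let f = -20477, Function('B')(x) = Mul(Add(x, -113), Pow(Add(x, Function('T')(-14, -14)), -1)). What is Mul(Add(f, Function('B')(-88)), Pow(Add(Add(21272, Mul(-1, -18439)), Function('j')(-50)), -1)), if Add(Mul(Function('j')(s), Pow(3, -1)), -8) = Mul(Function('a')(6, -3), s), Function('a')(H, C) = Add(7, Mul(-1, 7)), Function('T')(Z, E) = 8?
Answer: Rational(-1637959, 3178800) ≈ -0.51528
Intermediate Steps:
Function('B')(x) = Mul(Pow(Add(8, x), -1), Add(-113, x)) (Function('B')(x) = Mul(Add(x, -113), Pow(Add(x, 8), -1)) = Mul(Add(-113, x), Pow(Add(8, x), -1)) = Mul(Pow(Add(8, x), -1), Add(-113, x)))
Function('a')(H, C) = 0 (Function('a')(H, C) = Add(7, -7) = 0)
Function('j')(s) = 24 (Function('j')(s) = Add(24, Mul(3, Mul(0, s))) = Add(24, Mul(3, 0)) = Add(24, 0) = 24)
Mul(Add(f, Function('B')(-88)), Pow(Add(Add(21272, Mul(-1, -18439)), Function('j')(-50)), -1)) = Mul(Add(-20477, Mul(Pow(Add(8, -88), -1), Add(-113, -88))), Pow(Add(Add(21272, Mul(-1, -18439)), 24), -1)) = Mul(Add(-20477, Mul(Pow(-80, -1), -201)), Pow(Add(Add(21272, 18439), 24), -1)) = Mul(Add(-20477, Mul(Rational(-1, 80), -201)), Pow(Add(39711, 24), -1)) = Mul(Add(-20477, Rational(201, 80)), Pow(39735, -1)) = Mul(Rational(-1637959, 80), Rational(1, 39735)) = Rational(-1637959, 3178800)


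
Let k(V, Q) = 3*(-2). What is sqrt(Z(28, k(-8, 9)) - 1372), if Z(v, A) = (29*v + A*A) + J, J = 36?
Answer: 2*I*sqrt(122) ≈ 22.091*I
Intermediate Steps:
k(V, Q) = -6
Z(v, A) = 36 + A**2 + 29*v (Z(v, A) = (29*v + A*A) + 36 = (29*v + A**2) + 36 = (A**2 + 29*v) + 36 = 36 + A**2 + 29*v)
sqrt(Z(28, k(-8, 9)) - 1372) = sqrt((36 + (-6)**2 + 29*28) - 1372) = sqrt((36 + 36 + 812) - 1372) = sqrt(884 - 1372) = sqrt(-488) = 2*I*sqrt(122)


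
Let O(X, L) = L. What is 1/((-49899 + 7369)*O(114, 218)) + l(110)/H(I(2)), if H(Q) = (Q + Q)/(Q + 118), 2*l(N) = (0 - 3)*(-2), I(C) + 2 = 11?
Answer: 588742787/27814620 ≈ 21.167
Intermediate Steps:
I(C) = 9 (I(C) = -2 + 11 = 9)
l(N) = 3 (l(N) = ((0 - 3)*(-2))/2 = (-3*(-2))/2 = (1/2)*6 = 3)
H(Q) = 2*Q/(118 + Q) (H(Q) = (2*Q)/(118 + Q) = 2*Q/(118 + Q))
1/((-49899 + 7369)*O(114, 218)) + l(110)/H(I(2)) = 1/((-49899 + 7369)*218) + 3/((2*9/(118 + 9))) = (1/218)/(-42530) + 3/((2*9/127)) = -1/42530*1/218 + 3/((2*9*(1/127))) = -1/9271540 + 3/(18/127) = -1/9271540 + 3*(127/18) = -1/9271540 + 127/6 = 588742787/27814620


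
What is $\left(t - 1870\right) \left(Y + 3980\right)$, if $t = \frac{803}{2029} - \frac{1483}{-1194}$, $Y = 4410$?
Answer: $- \frac{18988008176045}{1211313} \approx -1.5676 \cdot 10^{7}$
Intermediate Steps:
$t = \frac{3967789}{2422626}$ ($t = 803 \cdot \frac{1}{2029} - - \frac{1483}{1194} = \frac{803}{2029} + \frac{1483}{1194} = \frac{3967789}{2422626} \approx 1.6378$)
$\left(t - 1870\right) \left(Y + 3980\right) = \left(\frac{3967789}{2422626} - 1870\right) \left(4410 + 3980\right) = \left(- \frac{4526342831}{2422626}\right) 8390 = - \frac{18988008176045}{1211313}$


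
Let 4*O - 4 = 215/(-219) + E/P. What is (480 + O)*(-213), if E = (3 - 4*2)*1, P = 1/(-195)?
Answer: -22530643/146 ≈ -1.5432e+5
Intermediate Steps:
P = -1/195 ≈ -0.0051282
E = -5 (E = (3 - 8)*1 = -5*1 = -5)
O = 107093/438 (O = 1 + (215/(-219) - 5/(-1/195))/4 = 1 + (215*(-1/219) - 5*(-195))/4 = 1 + (-215/219 + 975)/4 = 1 + (¼)*(213310/219) = 1 + 106655/438 = 107093/438 ≈ 244.50)
(480 + O)*(-213) = (480 + 107093/438)*(-213) = (317333/438)*(-213) = -22530643/146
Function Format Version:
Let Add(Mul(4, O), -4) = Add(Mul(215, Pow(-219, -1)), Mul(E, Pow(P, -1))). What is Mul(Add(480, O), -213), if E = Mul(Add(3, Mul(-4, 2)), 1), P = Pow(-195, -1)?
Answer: Rational(-22530643, 146) ≈ -1.5432e+5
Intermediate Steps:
P = Rational(-1, 195) ≈ -0.0051282
E = -5 (E = Mul(Add(3, -8), 1) = Mul(-5, 1) = -5)
O = Rational(107093, 438) (O = Add(1, Mul(Rational(1, 4), Add(Mul(215, Pow(-219, -1)), Mul(-5, Pow(Rational(-1, 195), -1))))) = Add(1, Mul(Rational(1, 4), Add(Mul(215, Rational(-1, 219)), Mul(-5, -195)))) = Add(1, Mul(Rational(1, 4), Add(Rational(-215, 219), 975))) = Add(1, Mul(Rational(1, 4), Rational(213310, 219))) = Add(1, Rational(106655, 438)) = Rational(107093, 438) ≈ 244.50)
Mul(Add(480, O), -213) = Mul(Add(480, Rational(107093, 438)), -213) = Mul(Rational(317333, 438), -213) = Rational(-22530643, 146)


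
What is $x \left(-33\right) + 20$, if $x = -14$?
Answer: $482$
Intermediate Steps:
$x \left(-33\right) + 20 = \left(-14\right) \left(-33\right) + 20 = 462 + 20 = 482$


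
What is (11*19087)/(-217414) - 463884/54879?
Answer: -37459035393/3977154302 ≈ -9.4185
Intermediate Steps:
(11*19087)/(-217414) - 463884/54879 = 209957*(-1/217414) - 463884*1/54879 = -209957/217414 - 154628/18293 = -37459035393/3977154302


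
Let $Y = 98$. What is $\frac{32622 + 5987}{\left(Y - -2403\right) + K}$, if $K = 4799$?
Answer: $\frac{38609}{7300} \approx 5.2889$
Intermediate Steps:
$\frac{32622 + 5987}{\left(Y - -2403\right) + K} = \frac{32622 + 5987}{\left(98 - -2403\right) + 4799} = \frac{38609}{\left(98 + 2403\right) + 4799} = \frac{38609}{2501 + 4799} = \frac{38609}{7300}$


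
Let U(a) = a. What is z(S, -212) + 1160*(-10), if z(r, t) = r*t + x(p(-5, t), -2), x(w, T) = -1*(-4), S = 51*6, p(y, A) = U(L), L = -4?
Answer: -76468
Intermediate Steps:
p(y, A) = -4
S = 306
x(w, T) = 4
z(r, t) = 4 + r*t (z(r, t) = r*t + 4 = 4 + r*t)
z(S, -212) + 1160*(-10) = (4 + 306*(-212)) + 1160*(-10) = (4 - 64872) - 11600 = -64868 - 11600 = -76468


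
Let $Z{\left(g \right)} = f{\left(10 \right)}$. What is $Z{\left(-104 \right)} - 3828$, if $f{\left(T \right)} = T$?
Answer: $-3818$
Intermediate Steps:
$Z{\left(g \right)} = 10$
$Z{\left(-104 \right)} - 3828 = 10 - 3828 = -3818$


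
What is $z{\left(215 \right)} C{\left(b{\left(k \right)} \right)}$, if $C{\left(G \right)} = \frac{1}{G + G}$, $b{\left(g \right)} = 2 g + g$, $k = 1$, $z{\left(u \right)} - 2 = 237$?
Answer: $\frac{239}{6} \approx 39.833$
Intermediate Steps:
$z{\left(u \right)} = 239$ ($z{\left(u \right)} = 2 + 237 = 239$)
$b{\left(g \right)} = 3 g$
$C{\left(G \right)} = \frac{1}{2 G}$
$z{\left(215 \right)} C{\left(b{\left(k \right)} \right)} = 239 \frac{1}{2 \cdot 3 \cdot 1} = 239 \frac{1}{2 \cdot 3} = 239 \cdot \frac{1}{2} \cdot \frac{1}{3} = 239 \cdot \frac{1}{6} = \frac{239}{6}$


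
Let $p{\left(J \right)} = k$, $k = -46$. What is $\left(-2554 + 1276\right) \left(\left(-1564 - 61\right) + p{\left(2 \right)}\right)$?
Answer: $2135538$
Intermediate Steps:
$p{\left(J \right)} = -46$
$\left(-2554 + 1276\right) \left(\left(-1564 - 61\right) + p{\left(2 \right)}\right) = \left(-2554 + 1276\right) \left(\left(-1564 - 61\right) - 46\right) = - 1278 \left(\left(-1564 - 61\right) - 46\right) = - 1278 \left(-1625 - 46\right) = \left(-1278\right) \left(-1671\right) = 2135538$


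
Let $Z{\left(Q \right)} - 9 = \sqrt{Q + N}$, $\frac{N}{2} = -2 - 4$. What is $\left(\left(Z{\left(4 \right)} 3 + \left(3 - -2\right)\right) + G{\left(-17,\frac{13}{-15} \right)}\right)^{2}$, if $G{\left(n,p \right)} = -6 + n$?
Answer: $9 + 108 i \sqrt{2} \approx 9.0 + 152.74 i$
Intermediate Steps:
$N = -12$ ($N = 2 \left(-2 - 4\right) = 2 \left(-6\right) = -12$)
$Z{\left(Q \right)} = 9 + \sqrt{-12 + Q}$ ($Z{\left(Q \right)} = 9 + \sqrt{Q - 12} = 9 + \sqrt{-12 + Q}$)
$\left(\left(Z{\left(4 \right)} 3 + \left(3 - -2\right)\right) + G{\left(-17,\frac{13}{-15} \right)}\right)^{2} = \left(\left(\left(9 + \sqrt{-12 + 4}\right) 3 + \left(3 - -2\right)\right) - 23\right)^{2} = \left(\left(\left(9 + \sqrt{-8}\right) 3 + \left(3 + 2\right)\right) - 23\right)^{2} = \left(\left(\left(9 + 2 i \sqrt{2}\right) 3 + 5\right) - 23\right)^{2} = \left(\left(\left(27 + 6 i \sqrt{2}\right) + 5\right) - 23\right)^{2} = \left(\left(32 + 6 i \sqrt{2}\right) - 23\right)^{2} = \left(9 + 6 i \sqrt{2}\right)^{2}$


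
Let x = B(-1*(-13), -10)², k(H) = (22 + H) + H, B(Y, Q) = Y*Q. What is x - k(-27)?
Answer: 16932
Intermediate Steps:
B(Y, Q) = Q*Y
k(H) = 22 + 2*H
x = 16900 (x = (-(-10)*(-13))² = (-10*13)² = (-130)² = 16900)
x - k(-27) = 16900 - (22 + 2*(-27)) = 16900 - (22 - 54) = 16900 - 1*(-32) = 16900 + 32 = 16932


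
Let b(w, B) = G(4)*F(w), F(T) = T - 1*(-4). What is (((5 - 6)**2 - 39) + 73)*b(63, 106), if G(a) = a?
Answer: 9380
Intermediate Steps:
F(T) = 4 + T (F(T) = T + 4 = 4 + T)
b(w, B) = 16 + 4*w (b(w, B) = 4*(4 + w) = 16 + 4*w)
(((5 - 6)**2 - 39) + 73)*b(63, 106) = (((5 - 6)**2 - 39) + 73)*(16 + 4*63) = (((-1)**2 - 39) + 73)*(16 + 252) = ((1 - 39) + 73)*268 = (-38 + 73)*268 = 35*268 = 9380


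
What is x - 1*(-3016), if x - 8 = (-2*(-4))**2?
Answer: 3088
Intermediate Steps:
x = 72 (x = 8 + (-2*(-4))**2 = 8 + 8**2 = 8 + 64 = 72)
x - 1*(-3016) = 72 - 1*(-3016) = 72 + 3016 = 3088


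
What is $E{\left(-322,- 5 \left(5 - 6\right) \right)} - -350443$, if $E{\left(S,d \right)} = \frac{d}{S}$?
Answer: $\frac{112842641}{322} \approx 3.5044 \cdot 10^{5}$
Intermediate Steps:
$E{\left(-322,- 5 \left(5 - 6\right) \right)} - -350443 = \frac{\left(-5\right) \left(5 - 6\right)}{-322} - -350443 = \left(-5\right) \left(-1\right) \left(- \frac{1}{322}\right) + 350443 = 5 \left(- \frac{1}{322}\right) + 350443 = - \frac{5}{322} + 350443 = \frac{112842641}{322}$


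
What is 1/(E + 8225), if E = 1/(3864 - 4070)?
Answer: 206/1694349 ≈ 0.00012158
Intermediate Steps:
E = -1/206 (E = 1/(-206) = -1/206 ≈ -0.0048544)
1/(E + 8225) = 1/(-1/206 + 8225) = 1/(1694349/206) = 206/1694349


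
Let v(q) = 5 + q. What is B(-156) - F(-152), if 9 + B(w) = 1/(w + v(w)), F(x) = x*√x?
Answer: -2764/307 + 304*I*√38 ≈ -9.0033 + 1874.0*I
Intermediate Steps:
F(x) = x^(3/2)
B(w) = -9 + 1/(5 + 2*w) (B(w) = -9 + 1/(w + (5 + w)) = -9 + 1/(5 + 2*w))
B(-156) - F(-152) = 2*(-22 - 9*(-156))/(5 + 2*(-156)) - (-152)^(3/2) = 2*(-22 + 1404)/(5 - 312) - (-304)*I*√38 = 2*1382/(-307) + 304*I*√38 = 2*(-1/307)*1382 + 304*I*√38 = -2764/307 + 304*I*√38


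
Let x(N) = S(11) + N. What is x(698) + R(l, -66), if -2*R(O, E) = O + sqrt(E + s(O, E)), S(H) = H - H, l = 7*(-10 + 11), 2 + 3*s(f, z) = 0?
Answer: 1389/2 - 5*I*sqrt(6)/3 ≈ 694.5 - 4.0825*I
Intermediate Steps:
s(f, z) = -2/3 (s(f, z) = -2/3 + (1/3)*0 = -2/3 + 0 = -2/3)
l = 7 (l = 7*1 = 7)
S(H) = 0
R(O, E) = -O/2 - sqrt(-2/3 + E)/2 (R(O, E) = -(O + sqrt(E - 2/3))/2 = -(O + sqrt(-2/3 + E))/2 = -O/2 - sqrt(-2/3 + E)/2)
x(N) = N (x(N) = 0 + N = N)
x(698) + R(l, -66) = 698 + (-1/2*7 - sqrt(-6 + 9*(-66))/6) = 698 + (-7/2 - sqrt(-6 - 594)/6) = 698 + (-7/2 - 5*I*sqrt(6)/3) = 1389/2 - 5*I*sqrt(6)/3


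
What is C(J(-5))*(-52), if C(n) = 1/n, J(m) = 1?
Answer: -52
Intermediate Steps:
C(J(-5))*(-52) = -52/1 = 1*(-52) = -52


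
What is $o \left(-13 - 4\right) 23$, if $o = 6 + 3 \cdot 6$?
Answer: $-9384$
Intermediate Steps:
$o = 24$ ($o = 6 + 18 = 24$)
$o \left(-13 - 4\right) 23 = 24 \left(-13 - 4\right) 23 = 24 \left(\left(-17\right) 23\right) = 24 \left(-391\right) = -9384$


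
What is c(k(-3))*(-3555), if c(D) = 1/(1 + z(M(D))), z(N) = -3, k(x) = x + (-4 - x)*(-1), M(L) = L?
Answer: 3555/2 ≈ 1777.5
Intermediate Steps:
k(x) = 4 + 2*x (k(x) = x + (4 + x) = 4 + 2*x)
c(D) = -½ (c(D) = 1/(1 - 3) = 1/(-2) = -½)
c(k(-3))*(-3555) = -½*(-3555) = 3555/2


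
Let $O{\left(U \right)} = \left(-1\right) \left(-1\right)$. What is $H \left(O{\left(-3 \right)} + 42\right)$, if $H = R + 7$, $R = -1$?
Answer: $258$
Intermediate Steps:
$O{\left(U \right)} = 1$
$H = 6$ ($H = -1 + 7 = 6$)
$H \left(O{\left(-3 \right)} + 42\right) = 6 \left(1 + 42\right) = 6 \cdot 43 = 258$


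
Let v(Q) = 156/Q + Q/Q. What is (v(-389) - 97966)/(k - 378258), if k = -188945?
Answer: 38108541/220641967 ≈ 0.17272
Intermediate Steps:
v(Q) = 1 + 156/Q (v(Q) = 156/Q + 1 = 1 + 156/Q)
(v(-389) - 97966)/(k - 378258) = ((156 - 389)/(-389) - 97966)/(-188945 - 378258) = (-1/389*(-233) - 97966)/(-567203) = (233/389 - 97966)*(-1/567203) = -38108541/389*(-1/567203) = 38108541/220641967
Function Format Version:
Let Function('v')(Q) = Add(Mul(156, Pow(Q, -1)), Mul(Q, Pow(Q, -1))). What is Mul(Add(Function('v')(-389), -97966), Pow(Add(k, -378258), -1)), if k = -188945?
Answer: Rational(38108541, 220641967) ≈ 0.17272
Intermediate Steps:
Function('v')(Q) = Add(1, Mul(156, Pow(Q, -1))) (Function('v')(Q) = Add(Mul(156, Pow(Q, -1)), 1) = Add(1, Mul(156, Pow(Q, -1))))
Mul(Add(Function('v')(-389), -97966), Pow(Add(k, -378258), -1)) = Mul(Add(Mul(Pow(-389, -1), Add(156, -389)), -97966), Pow(Add(-188945, -378258), -1)) = Mul(Add(Mul(Rational(-1, 389), -233), -97966), Pow(-567203, -1)) = Mul(Add(Rational(233, 389), -97966), Rational(-1, 567203)) = Mul(Rational(-38108541, 389), Rational(-1, 567203)) = Rational(38108541, 220641967)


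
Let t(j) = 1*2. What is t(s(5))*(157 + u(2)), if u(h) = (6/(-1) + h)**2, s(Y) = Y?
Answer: 346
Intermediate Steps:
u(h) = (-6 + h)**2 (u(h) = (6*(-1) + h)**2 = (-6 + h)**2)
t(j) = 2
t(s(5))*(157 + u(2)) = 2*(157 + (-6 + 2)**2) = 2*(157 + (-4)**2) = 2*(157 + 16) = 2*173 = 346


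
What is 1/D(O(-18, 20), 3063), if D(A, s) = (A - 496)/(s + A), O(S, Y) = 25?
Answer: -3088/471 ≈ -6.5563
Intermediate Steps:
D(A, s) = (-496 + A)/(A + s)
1/D(O(-18, 20), 3063) = 1/((-496 + 25)/(25 + 3063)) = 1/(-471/3088) = -3088/471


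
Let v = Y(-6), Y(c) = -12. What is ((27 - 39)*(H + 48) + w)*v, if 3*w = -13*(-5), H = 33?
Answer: 11404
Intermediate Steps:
v = -12
w = 65/3 (w = (-13*(-5))/3 = (1/3)*65 = 65/3 ≈ 21.667)
((27 - 39)*(H + 48) + w)*v = ((27 - 39)*(33 + 48) + 65/3)*(-12) = (-12*81 + 65/3)*(-12) = (-972 + 65/3)*(-12) = -2851/3*(-12) = 11404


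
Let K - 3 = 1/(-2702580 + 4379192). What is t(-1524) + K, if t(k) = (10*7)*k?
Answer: -178855938323/1676612 ≈ -1.0668e+5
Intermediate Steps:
t(k) = 70*k
K = 5029837/1676612 (K = 3 + 1/(-2702580 + 4379192) = 3 + 1/1676612 = 5029837/1676612 ≈ 3.0000)
t(-1524) + K = 70*(-1524) + 5029837/1676612 = -106680 + 5029837/1676612 = -178855938323/1676612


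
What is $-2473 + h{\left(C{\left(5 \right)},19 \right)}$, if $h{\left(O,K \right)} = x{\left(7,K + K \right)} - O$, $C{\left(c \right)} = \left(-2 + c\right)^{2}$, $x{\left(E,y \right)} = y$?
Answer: $-2444$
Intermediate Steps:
$h{\left(O,K \right)} = - O + 2 K$ ($h{\left(O,K \right)} = \left(K + K\right) - O = 2 K - O = - O + 2 K$)
$-2473 + h{\left(C{\left(5 \right)},19 \right)} = -2473 + \left(- \left(-2 + 5\right)^{2} + 2 \cdot 19\right) = -2473 + \left(- 3^{2} + 38\right) = -2473 + \left(\left(-1\right) 9 + 38\right) = -2473 + \left(-9 + 38\right) = -2473 + 29 = -2444$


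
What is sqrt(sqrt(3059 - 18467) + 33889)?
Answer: sqrt(33889 + 12*I*sqrt(107)) ≈ 184.09 + 0.3371*I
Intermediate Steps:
sqrt(sqrt(3059 - 18467) + 33889) = sqrt(sqrt(-15408) + 33889) = sqrt(12*I*sqrt(107) + 33889) = sqrt(33889 + 12*I*sqrt(107))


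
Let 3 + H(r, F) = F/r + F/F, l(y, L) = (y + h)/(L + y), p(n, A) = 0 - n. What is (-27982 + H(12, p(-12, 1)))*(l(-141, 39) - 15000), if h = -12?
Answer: 839406051/2 ≈ 4.1970e+8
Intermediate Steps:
p(n, A) = -n
l(y, L) = (-12 + y)/(L + y) (l(y, L) = (y - 12)/(L + y) = (-12 + y)/(L + y))
H(r, F) = -2 + F/r (H(r, F) = -3 + (F/r + F/F) = -3 + (F/r + 1) = -3 + (1 + F/r) = -2 + F/r)
(-27982 + H(12, p(-12, 1)))*(l(-141, 39) - 15000) = (-27982 + (-2 - 1*(-12)/12))*((-12 - 141)/(39 - 141) - 15000) = (-27982 + (-2 + 12*(1/12)))*(-153/(-102) - 15000) = (-27982 + (-2 + 1))*(-1/102*(-153) - 15000) = (-27982 - 1)*(3/2 - 15000) = -27983*(-29997/2) = 839406051/2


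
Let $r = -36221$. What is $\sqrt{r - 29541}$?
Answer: $i \sqrt{65762} \approx 256.44 i$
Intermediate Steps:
$\sqrt{r - 29541} = \sqrt{-36221 - 29541} = \sqrt{-65762} = i \sqrt{65762}$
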